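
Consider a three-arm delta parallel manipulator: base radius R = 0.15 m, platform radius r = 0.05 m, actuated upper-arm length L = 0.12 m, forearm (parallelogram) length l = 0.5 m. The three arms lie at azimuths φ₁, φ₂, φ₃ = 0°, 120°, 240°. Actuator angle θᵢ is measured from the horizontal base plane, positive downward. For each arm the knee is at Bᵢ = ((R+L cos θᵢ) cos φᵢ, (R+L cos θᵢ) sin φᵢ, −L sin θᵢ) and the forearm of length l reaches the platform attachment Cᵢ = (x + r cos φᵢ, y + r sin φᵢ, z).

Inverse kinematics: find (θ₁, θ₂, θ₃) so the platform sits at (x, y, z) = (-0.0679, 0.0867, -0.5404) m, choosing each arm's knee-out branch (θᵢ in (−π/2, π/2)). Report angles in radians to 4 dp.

rotate P by −φ1: (-0.0679, 0.0867, -0.5404)
  A=0.1679, B=-0.5404, C=(l²−L²−A²−y'²−z²)/(2L)=-0.3839
  γ=atan2(-0.5404,0.1679)=-1.2696;  ψ=arccos(-0.6784)=2.3164;  θ1=γ+ψ≈1.0469
rotate P by −φ2: (0.1090, 0.0155, -0.5404)
  A=-0.0090, B=-0.5404, C=(l²−L²−A²−y'²−z²)/(2L)=-0.2365
  γ=atan2(-0.5404,-0.0090)=-1.5875;  ψ=arccos(-0.4375)=2.0236;  θ2=γ+ψ≈0.4361
rotate P by −φ3: (-0.0411, -0.1022, -0.5404)
  e−x'=0.1411;  (l²−L²−(e−x')²−y'²−z²)/2L = -0.3616
  √(A²+B²)=0.5585;  θ3 = -1.3153+2.2750 ≈ 0.9597

θ₁ = 1.0469, θ₂ = 0.4361, θ₃ = 0.9597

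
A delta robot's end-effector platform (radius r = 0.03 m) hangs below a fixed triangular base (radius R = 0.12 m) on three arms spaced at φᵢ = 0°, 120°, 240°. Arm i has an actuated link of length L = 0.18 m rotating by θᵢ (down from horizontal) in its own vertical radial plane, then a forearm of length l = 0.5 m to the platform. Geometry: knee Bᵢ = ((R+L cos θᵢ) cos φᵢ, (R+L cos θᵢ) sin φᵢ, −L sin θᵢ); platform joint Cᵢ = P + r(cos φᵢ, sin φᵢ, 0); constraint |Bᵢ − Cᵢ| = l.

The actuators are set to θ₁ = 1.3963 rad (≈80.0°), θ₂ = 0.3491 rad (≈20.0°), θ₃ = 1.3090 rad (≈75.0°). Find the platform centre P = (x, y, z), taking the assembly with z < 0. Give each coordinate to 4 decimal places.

(-0.1368, 0.1914, -0.5604)

φ1=0.0°: virtual centre (0.1213, 0.0000, -0.1773), radius l
arm 2 at φ=120.0°: ρ2 = 0.2591;  O2 = (-0.1296, 0.2244, -0.0616)
arm 3 at φ=240.0°: ρ3 = 0.1366;  O3 = (-0.0683, -0.1183, -0.1739)
subtract pairs → two planes through P
linear system: -0.5016x+0.4488y = 0.0248−0.2314z; -0.3791x+-0.2366y = 0.0028−0.0068z
Cramer: x(z) = -0.0246+0.2001z;  y(z) = 0.0278-0.2919z
sphere 1 gives Az²+Bz+C=0 with A=1.1252, B=0.2799, C=-0.1965;  B²−4AC=0.9629;  roots -0.5604, 0.3116;  negative root z = -0.5604
x = -0.1368, y = 0.1914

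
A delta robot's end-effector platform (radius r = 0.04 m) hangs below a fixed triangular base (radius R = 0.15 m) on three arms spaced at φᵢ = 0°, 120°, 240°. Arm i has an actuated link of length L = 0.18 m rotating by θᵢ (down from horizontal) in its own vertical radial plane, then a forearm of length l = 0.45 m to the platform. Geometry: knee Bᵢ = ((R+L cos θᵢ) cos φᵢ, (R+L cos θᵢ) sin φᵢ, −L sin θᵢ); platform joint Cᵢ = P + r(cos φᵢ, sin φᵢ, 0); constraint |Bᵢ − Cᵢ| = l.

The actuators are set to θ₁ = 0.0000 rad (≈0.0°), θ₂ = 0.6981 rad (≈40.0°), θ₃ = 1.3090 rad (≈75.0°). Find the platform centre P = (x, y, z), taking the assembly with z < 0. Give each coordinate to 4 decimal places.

φ1=0.0°: virtual centre (0.2900, 0.0000, 0.0000), radius l
arm 2 at φ=120.0°: e+L cos θ2 = 0.2479;  S2 = (-0.1239, 0.2147, -0.1157)
φ3=240.0°: virtual centre (-0.0783, -0.1356, -0.1739), radius l
subtract pairs → two planes through P
linear system: -0.8279x+0.4294y = -0.0093−-0.2314z; -0.7366x+-0.2712y = -0.0294−-0.3477z
det = 0.5408;  x = 0.0279+-0.3921z,  y = 0.0323+-0.2172z
sphere 1 gives Az²+Bz+C=0 with A=1.2009, B=0.1915, C=-0.1328;  B²−4AC=0.6745;  roots -0.4217, 0.2622;  negative root z = -0.4217
x = 0.1933, y = 0.1239

(0.1933, 0.1239, -0.4217)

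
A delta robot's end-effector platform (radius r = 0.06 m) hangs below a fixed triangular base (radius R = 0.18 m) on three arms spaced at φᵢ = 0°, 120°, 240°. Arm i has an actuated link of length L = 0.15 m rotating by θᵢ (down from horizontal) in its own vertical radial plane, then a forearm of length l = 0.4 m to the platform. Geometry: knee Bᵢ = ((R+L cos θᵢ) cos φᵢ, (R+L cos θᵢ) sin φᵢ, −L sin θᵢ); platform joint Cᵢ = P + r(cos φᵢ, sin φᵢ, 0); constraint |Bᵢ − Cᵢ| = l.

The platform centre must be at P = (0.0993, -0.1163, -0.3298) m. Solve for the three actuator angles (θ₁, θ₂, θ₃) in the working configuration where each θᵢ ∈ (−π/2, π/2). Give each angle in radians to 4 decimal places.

θ₁ = -0.0869, θ₂ = 1.0473, θ₃ = 0.1744

φ1=0.0° → target in arm frame (0.0993, -0.1163)
  A=0.0207, B=-0.3298, C=(l²−L²−A²−y'²−z²)/(2L)=0.0493
  θ1 = atan2(B,A) + arccos(C/0.3304) = -0.0869
φ2=120.0° → target in arm frame (-0.1504, -0.0278)
  A=0.2704, B=-0.3298, C=(l²−L²−A²−y'²−z²)/(2L)=-0.1505
  γ=atan2(-0.3298,0.2704)=-0.8841;  ψ=arccos(-0.3528)=1.9314;  θ2=γ+ψ≈1.0473
arm 3 (φ=240.0°): x'=0.0511, y'=0.1441
  A=0.0689, B=-0.3298, C=(l²−L²−A²−y'²−z²)/(2L)=0.0107
  θ3 = atan2(B,A) + arccos(C/0.3369) = 0.1744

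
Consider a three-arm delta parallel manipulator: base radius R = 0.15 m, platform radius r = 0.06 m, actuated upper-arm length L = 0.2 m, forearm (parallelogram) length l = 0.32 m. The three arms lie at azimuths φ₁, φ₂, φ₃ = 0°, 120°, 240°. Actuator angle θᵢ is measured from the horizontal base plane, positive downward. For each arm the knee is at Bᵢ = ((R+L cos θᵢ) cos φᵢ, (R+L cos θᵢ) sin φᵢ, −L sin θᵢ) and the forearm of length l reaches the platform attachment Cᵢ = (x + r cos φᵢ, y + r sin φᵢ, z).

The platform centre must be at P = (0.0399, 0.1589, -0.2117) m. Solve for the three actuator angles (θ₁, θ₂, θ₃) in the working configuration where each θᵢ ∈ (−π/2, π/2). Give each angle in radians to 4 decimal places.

θ₁ = 0.3496, θ₂ = -0.1747, θ₃ = 1.2218

φ1=0.0° → target in arm frame (0.0399, 0.1589)
  A=0.0501, B=-0.2117, C=(l²−L²−A²−y'²−z²)/(2L)=-0.0254
  √(A²+B²)=0.2175;  θ1 = -1.3384+1.6880 ≈ 0.3496
arm 2 (φ=120.0°): x'=0.1177, y'=-0.1140
  A=-0.0277, B=-0.2117, C=(l²−L²−A²−y'²−z²)/(2L)=0.0096
  γ=atan2(-0.2117,-0.0277)=-1.7007;  ψ=arccos(0.0447)=1.5260;  θ2=γ+ψ≈-0.1747
φ3=240.0° → target in arm frame (-0.1576, -0.0449)
  A=0.2476, B=-0.2117, C=(l²−L²−A²−y'²−z²)/(2L)=-0.1143
  γ=atan2(-0.2117,0.2476)=-0.7075;  ψ=arccos(-0.3509)=1.9293;  θ3=γ+ψ≈1.2218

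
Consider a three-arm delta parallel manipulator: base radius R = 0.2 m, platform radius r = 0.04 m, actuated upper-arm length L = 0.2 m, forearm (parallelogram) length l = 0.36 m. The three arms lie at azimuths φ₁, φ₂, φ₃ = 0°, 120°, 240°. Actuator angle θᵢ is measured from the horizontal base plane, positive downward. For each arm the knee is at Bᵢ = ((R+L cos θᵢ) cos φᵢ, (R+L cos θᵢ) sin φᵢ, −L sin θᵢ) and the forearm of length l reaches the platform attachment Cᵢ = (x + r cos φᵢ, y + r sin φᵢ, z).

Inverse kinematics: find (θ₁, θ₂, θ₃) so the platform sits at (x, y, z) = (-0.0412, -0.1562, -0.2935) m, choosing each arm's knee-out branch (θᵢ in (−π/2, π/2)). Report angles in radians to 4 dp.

θ₁ = 1.0471, θ₂ = 1.3088, θ₃ = 0.0001

arm 1 (φ=0.0°): x'=-0.0412, y'=-0.1562
  A=0.2012, B=-0.2935, C=(l²−L²−A²−y'²−z²)/(2L)=-0.1536
  θ1 = atan2(B,A) + arccos(C/0.3558) = 1.0471
φ2=120.0° → target in arm frame (-0.1147, 0.1138)
  A cos θ + B sin θ = C:  0.2747·cos θ + -0.2935·sin θ = -0.2123
  γ=atan2(-0.2935,0.2747)=-0.8185;  ψ=arccos(-0.5282)=2.1273;  θ2=γ+ψ≈1.3088
rotate P by −φ3: (0.1559, 0.0424, -0.2935)
  e−x'=0.0041;  (l²−L²−(e−x')²−y'²−z²)/2L = 0.0041
  γ=atan2(-0.2935,0.0041)=-1.5567;  ψ=arccos(0.0140)=1.5568;  θ3=γ+ψ≈0.0001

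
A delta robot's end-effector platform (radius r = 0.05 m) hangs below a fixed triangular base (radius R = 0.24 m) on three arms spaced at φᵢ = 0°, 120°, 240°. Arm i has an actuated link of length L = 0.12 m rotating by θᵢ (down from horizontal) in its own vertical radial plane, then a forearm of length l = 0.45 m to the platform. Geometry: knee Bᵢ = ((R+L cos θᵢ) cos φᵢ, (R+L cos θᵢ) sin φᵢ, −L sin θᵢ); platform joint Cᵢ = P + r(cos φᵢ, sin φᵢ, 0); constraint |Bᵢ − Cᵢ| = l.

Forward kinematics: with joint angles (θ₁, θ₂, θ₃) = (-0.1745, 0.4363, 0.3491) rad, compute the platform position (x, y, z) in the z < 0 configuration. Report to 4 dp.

(0.0541, -0.0082, -0.3505)

arm 1 at φ=0.0°: (R−r)+L cos θ1 = 0.3082;  O1 = (0.3082, 0.0000, 0.0208)
φ2=120.0°: virtual centre (-0.1494, 0.2587, -0.0507), radius l
arm 3 at φ=240.0°: (R−r)+L cos θ3 = 0.3028;  O3 = (-0.1514, -0.2622, -0.0410)
eliminate P² terms by subtracting sphere 1 from 2 and 3
linear system: -0.9151x+0.5175y = -0.0036−-0.1431z; -0.9191x+-0.5244y = -0.0021−-0.1238z
det = 0.9555;  x = 0.0031+-0.1456z,  y = -0.0015+0.0191z
into |P−O₁|² = l²: 1.0216z² + 0.0471z + -0.1090 = 0;  Δ = 0.4475;  z = -0.3505 or 0.3044 → z<0 root = -0.3505
x = 0.0541, y = -0.0082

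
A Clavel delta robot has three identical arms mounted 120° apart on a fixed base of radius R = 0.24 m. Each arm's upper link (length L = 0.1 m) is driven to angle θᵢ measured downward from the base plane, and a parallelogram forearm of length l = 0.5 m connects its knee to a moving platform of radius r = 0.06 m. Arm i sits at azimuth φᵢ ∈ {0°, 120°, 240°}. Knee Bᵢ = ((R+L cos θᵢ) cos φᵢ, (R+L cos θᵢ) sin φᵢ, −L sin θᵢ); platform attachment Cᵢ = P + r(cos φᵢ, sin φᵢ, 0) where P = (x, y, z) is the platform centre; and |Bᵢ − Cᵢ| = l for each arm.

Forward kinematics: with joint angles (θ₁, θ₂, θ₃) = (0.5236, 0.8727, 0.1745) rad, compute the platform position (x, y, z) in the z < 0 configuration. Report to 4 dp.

(0.0016, -0.0748, -0.4673)

O1 = (0.2666·cos0.0°, 0.2666·sin0.0°, -0.0500) = (0.2666, 0.0000, -0.0500)
O2 = (0.2443·cos120.0°, 0.2443·sin120.0°, -0.0766) = (-0.1221, 0.2115, -0.0766)
O3 = (0.2785·cos240.0°, 0.2785·sin240.0°, -0.0174) = (-0.1392, -0.2412, -0.0174)
subtract pairs → two planes through P
plane₁₂: -0.7775x+0.4231y+-0.0532z = -0.0080
det = 0.7184;  x = 0.0029+0.0027z,  y = -0.0137+0.1308z
into |P−O₁|² = l²: 1.0171z² + 0.0950z + -0.1778 = 0;  Δ = 0.7322;  z = -0.4673 or 0.3740 → z<0 root = -0.4673
x = 0.0016, y = -0.0748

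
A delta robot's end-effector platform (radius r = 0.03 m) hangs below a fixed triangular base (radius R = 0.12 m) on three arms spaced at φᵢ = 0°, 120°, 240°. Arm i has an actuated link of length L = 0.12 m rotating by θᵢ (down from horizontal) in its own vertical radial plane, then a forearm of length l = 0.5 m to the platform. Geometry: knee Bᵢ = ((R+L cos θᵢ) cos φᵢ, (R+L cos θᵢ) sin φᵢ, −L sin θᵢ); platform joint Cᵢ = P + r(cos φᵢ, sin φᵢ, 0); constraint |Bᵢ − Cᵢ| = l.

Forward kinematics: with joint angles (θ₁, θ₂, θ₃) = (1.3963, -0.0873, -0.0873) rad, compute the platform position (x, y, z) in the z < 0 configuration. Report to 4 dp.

(-0.2900, 0.0000, -0.4170)

arm 1 at φ=0.0°: (R−r)+L cos θ1 = 0.1108;  centre 1 = (0.1108, 0.0000, -0.1182)
centre 2 = (0.2095·cos120.0°, 0.2095·sin120.0°, 0.0105) = (-0.1048, 0.1815, 0.0105)
arm 3 at φ=240.0°: (R−r)+L cos θ3 = 0.2095;  centre 3 = (-0.1048, -0.1815, 0.0105)
|centre ₂|²−|centre ₁|² = 0.0178;  |centre ₃|²−|centre ₁|² = 0.0178
plane₁₂: -0.4312x+0.3629y+0.2573z = 0.0178
det = 0.3130;  x = -0.0412+0.5966z,  y = 0.0000+0.0000z
sphere 1 gives Az²+Bz+C=0 with A=1.3560, B=0.0549, C=-0.2129;  B²−4AC=1.1579;  roots -0.4170, 0.3765;  negative root z = -0.4170
x = -0.2900, y = 0.0000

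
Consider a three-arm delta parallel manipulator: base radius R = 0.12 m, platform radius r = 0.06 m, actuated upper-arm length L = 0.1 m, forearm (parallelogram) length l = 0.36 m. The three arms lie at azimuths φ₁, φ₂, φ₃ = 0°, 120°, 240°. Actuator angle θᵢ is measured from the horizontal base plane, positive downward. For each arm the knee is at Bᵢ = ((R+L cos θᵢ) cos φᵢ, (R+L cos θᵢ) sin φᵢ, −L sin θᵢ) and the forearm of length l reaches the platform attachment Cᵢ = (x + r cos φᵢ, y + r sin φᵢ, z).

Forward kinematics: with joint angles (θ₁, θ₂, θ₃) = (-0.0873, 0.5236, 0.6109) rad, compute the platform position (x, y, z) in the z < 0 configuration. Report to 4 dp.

(0.0971, 0.0122, -0.3456)

arm 1 at φ=0.0°: ρ1 = 0.1596;  S1 = (0.1596, 0.0000, 0.0087)
φ2=120.0°: virtual centre (-0.0733, 0.1270, -0.0500), radius l
S3 = (0.1419·cos240.0°, 0.1419·sin240.0°, -0.0574) = (-0.0710, -0.1229, -0.0574)
|S₂|²−|S₁|² = -0.0016;  |S₃|²−|S₁|² = -0.0021
[-0.4658 0.2539 -0.1174]·P = -0.0016;  [-0.4612 -0.2458 -0.1322]·P = -0.0021
Cramer: x(z) = 0.0040-0.2695z;  y(z) = 0.0012-0.0320z
into |P−S₁|² = l²: 1.0737z² + 0.0664z + -0.1053 = 0;  Δ = 0.4566;  z = -0.3456 or 0.2838 → z<0 root = -0.3456
x = 0.0971, y = 0.0122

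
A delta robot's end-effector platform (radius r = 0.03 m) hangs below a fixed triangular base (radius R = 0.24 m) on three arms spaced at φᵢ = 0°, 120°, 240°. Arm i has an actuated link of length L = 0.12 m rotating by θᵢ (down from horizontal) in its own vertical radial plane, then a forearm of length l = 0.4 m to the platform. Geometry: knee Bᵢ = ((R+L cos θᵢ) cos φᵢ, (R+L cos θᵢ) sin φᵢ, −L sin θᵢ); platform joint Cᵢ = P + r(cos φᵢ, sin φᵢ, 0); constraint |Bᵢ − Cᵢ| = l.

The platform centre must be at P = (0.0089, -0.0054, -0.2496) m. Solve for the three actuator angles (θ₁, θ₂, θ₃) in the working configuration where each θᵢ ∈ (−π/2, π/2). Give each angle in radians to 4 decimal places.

θ₁ = 0.0877, θ₂ = 0.2623, θ₃ = 0.1744

rotate P by −φ1: (0.0089, -0.0054, -0.2496)
  A=0.2011, B=-0.2496, C=(l²−L²−A²−y'²−z²)/(2L)=0.1785
  γ=atan2(-0.2496,0.2011)=-0.8926;  ψ=arccos(0.5567)=0.9803;  θ1=γ+ψ≈0.0877
rotate P by −φ2: (-0.0091, -0.0050, -0.2496)
  A=0.2191, B=-0.2496, C=(l²−L²−A²−y'²−z²)/(2L)=0.1469
  γ=atan2(-0.2496,0.2191)=-0.8503;  ψ=arccos(0.4423)=1.1126;  θ2=γ+ψ≈0.2623
arm 3 (φ=240.0°): x'=0.0002, y'=0.0104
  A cos θ + B sin θ = C:  0.2098·cos θ + -0.2496·sin θ = 0.1633
  γ=atan2(-0.2496,0.2098)=-0.8719;  ψ=arccos(0.5008)=1.0463;  θ3=γ+ψ≈0.1744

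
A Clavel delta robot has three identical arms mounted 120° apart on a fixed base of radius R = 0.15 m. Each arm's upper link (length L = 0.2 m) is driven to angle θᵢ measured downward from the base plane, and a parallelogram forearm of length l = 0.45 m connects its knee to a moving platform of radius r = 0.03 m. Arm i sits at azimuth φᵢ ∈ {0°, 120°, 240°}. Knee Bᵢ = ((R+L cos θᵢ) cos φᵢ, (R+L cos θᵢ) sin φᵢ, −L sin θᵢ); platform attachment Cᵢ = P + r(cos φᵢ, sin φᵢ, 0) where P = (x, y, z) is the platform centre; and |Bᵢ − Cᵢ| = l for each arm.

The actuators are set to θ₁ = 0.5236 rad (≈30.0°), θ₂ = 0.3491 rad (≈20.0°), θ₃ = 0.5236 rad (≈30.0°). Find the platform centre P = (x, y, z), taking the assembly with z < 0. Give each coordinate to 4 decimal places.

φ1=0.0°: virtual centre (0.2932, 0.0000, -0.1000), radius l
O2 = (0.3079·cos120.0°, 0.3079·sin120.0°, -0.0684) = (-0.1540, 0.2667, -0.0684)
arm 3 at φ=240.0°: ρ3 = 0.2932;  O3 = (-0.1466, -0.2539, -0.1000)
subtract pairs → two planes through P
plane₁₂: -0.8943x+0.5334y+0.0632z = 0.0035
det = 0.9233;  x = -0.0019+0.0347z,  y = 0.0034+-0.0602z
sphere 1 gives Az²+Bz+C=0 with A=1.0048, B=0.1791, C=-0.1054;  B²−4AC=0.4556;  roots -0.4250, 0.2468;  negative root z = -0.4250
x = -0.0167, y = 0.0289

(-0.0167, 0.0289, -0.4250)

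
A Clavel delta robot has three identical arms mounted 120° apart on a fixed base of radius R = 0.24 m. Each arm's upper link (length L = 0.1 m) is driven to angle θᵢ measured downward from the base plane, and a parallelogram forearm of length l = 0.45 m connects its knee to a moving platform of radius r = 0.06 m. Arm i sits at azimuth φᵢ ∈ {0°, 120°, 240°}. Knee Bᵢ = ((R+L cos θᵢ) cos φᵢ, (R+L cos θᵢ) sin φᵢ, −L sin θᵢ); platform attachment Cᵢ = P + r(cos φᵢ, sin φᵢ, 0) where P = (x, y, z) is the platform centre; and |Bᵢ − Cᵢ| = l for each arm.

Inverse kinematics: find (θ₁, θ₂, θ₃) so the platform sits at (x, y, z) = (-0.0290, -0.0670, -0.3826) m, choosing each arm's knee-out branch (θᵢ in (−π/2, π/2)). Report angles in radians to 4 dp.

φ1=0.0° → target in arm frame (-0.0290, -0.0670)
  e−x'=0.2090;  (l²−L²−(e−x')²−y'²−z²)/2L = -0.0103
  √(A²+B²)=0.4360;  θ1 = -1.0708+1.5943 ≈ 0.5235
rotate P by −φ2: (-0.0435, 0.0586, -0.3826)
  A cos θ + B sin θ = C:  0.2235·cos θ + -0.3826·sin θ = -0.0364
  θ2 = atan2(B,A) + arccos(C/0.4431) = 0.6110
rotate P by −φ3: (0.0725, 0.0084, -0.3826)
  A cos θ + B sin θ = C:  0.1075·cos θ + -0.3826·sin θ = 0.1725
  θ3 = atan2(B,A) + arccos(C/0.3974) = -0.1751

θ₁ = 0.5235, θ₂ = 0.6110, θ₃ = -0.1751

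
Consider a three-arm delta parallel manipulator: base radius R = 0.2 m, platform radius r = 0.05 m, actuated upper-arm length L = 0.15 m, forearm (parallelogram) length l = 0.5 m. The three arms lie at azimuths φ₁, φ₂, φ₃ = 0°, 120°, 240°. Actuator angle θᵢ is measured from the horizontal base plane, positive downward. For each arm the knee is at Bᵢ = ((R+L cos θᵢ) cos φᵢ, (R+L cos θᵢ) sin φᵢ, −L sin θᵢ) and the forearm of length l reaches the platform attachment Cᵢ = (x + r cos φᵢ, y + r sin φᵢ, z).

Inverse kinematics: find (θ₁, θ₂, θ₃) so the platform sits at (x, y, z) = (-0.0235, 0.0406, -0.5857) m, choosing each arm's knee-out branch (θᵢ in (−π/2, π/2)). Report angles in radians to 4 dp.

θ₁ = 1.2216, θ₂ = 0.9598, θ₃ = 1.2213

φ1=0.0° → target in arm frame (-0.0235, 0.0406)
  A cos θ + B sin θ = C:  0.1735·cos θ + -0.5857·sin θ = -0.4910
  √(A²+B²)=0.6109;  θ1 = -1.2828+2.5044 ≈ 1.2216
φ2=120.0° → target in arm frame (0.0469, 0.0001)
  A=0.1031, B=-0.5857, C=(l²−L²−A²−y'²−z²)/(2L)=-0.4206
  γ=atan2(-0.5857,0.1031)=-1.3966;  ψ=arccos(-0.7072)=2.3563;  θ2=γ+ψ≈0.9598
arm 3 (φ=240.0°): x'=-0.0234, y'=-0.0407
  A cos θ + B sin θ = C:  0.1734·cos θ + -0.5857·sin θ = -0.4909
  γ=atan2(-0.5857,0.1734)=-1.2829;  ψ=arccos(-0.8036)=2.5042;  θ3=γ+ψ≈1.2213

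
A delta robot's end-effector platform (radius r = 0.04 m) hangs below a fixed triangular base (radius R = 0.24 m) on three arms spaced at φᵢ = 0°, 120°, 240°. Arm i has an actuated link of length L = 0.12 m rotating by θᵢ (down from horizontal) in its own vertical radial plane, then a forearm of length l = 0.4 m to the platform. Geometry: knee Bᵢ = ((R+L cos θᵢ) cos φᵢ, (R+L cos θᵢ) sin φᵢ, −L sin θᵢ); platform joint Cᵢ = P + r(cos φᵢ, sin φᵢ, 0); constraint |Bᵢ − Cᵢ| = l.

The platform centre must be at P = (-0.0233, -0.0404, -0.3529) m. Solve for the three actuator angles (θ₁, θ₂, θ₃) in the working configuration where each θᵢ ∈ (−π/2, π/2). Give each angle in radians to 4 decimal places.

θ₁ = 0.8727, θ₂ = 0.8729, θ₃ = 0.4366

arm 1 (φ=0.0°): x'=-0.0233, y'=-0.0404
  A=0.2233, B=-0.3529, C=(l²−L²−A²−y'²−z²)/(2L)=-0.1268
  √(A²+B²)=0.4176;  θ1 = -1.0066+1.8793 ≈ 0.8727
arm 2 (φ=120.0°): x'=-0.0233, y'=0.0404
  A cos θ + B sin θ = C:  0.2233·cos θ + -0.3529·sin θ = -0.1269
  √(A²+B²)=0.4176;  θ2 = -1.0066+1.8795 ≈ 0.8729
φ3=240.0° → target in arm frame (0.0466, 0.0000)
  A cos θ + B sin θ = C:  0.1534·cos θ + -0.3529·sin θ = -0.0102
  √(A²+B²)=0.3848;  θ3 = -1.1608+1.5974 ≈ 0.4366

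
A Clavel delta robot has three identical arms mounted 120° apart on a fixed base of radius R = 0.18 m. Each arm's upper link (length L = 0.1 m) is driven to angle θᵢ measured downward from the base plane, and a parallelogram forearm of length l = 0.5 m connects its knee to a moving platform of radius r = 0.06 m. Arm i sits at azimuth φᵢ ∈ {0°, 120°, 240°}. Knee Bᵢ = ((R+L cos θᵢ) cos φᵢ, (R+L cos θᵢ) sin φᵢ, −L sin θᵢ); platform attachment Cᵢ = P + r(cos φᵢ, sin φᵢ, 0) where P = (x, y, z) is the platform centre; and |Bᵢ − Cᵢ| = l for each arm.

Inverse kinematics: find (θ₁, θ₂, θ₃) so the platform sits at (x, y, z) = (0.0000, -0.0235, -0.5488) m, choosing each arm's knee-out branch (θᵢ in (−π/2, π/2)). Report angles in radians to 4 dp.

arm 1 (φ=0.0°): x'=0.0000, y'=-0.0235
  A cos θ + B sin θ = C:  0.1200·cos θ + -0.5488·sin θ = -0.3807
  θ1 = atan2(B,A) + arccos(C/0.5618) = 0.9598
φ2=120.0° → target in arm frame (-0.0204, 0.0117)
  e−x'=0.1404;  (l²−L²−(e−x')²−y'²−z²)/2L = -0.4051
  γ=atan2(-0.5488,0.1404)=-1.3204;  ψ=arccos(-0.7151)=2.3676;  θ2=γ+ψ≈1.0472
φ3=240.0° → target in arm frame (0.0204, 0.0118)
  A cos θ + B sin θ = C:  0.0996·cos θ + -0.5488·sin θ = -0.3562
  θ3 = atan2(B,A) + arccos(C/0.5578) = 0.8724

θ₁ = 0.9598, θ₂ = 1.0472, θ₃ = 0.8724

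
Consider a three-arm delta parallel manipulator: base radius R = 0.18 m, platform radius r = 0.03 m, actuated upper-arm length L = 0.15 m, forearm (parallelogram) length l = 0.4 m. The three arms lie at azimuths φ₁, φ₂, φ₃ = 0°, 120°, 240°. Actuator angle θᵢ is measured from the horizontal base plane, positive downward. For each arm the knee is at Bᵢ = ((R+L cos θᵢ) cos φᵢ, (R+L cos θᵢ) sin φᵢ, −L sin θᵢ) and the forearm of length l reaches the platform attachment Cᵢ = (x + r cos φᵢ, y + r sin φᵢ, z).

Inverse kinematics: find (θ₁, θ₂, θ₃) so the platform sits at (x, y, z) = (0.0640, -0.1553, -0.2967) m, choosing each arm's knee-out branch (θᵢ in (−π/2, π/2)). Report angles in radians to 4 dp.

rotate P by −φ1: (0.0640, -0.1553, -0.2967)
  e−x'=0.0860;  (l²−L²−(e−x')²−y'²−z²)/2L = 0.0599
  √(A²+B²)=0.3089;  θ1 = -1.2887+1.3758 ≈ 0.0871
rotate P by −φ2: (-0.1665, 0.0222, -0.2967)
  A cos θ + B sin θ = C:  0.3165·cos θ + -0.2967·sin θ = -0.1706
  θ2 = atan2(B,A) + arccos(C/0.4338) = 1.2219
rotate P by −φ3: (0.1025, 0.1331, -0.2967)
  A=0.0475, B=-0.2967, C=(l²−L²−A²−y'²−z²)/(2L)=0.0983
  √(A²+B²)=0.3005;  θ3 = -1.4120+1.2374 ≈ -0.1747

θ₁ = 0.0871, θ₂ = 1.2219, θ₃ = -0.1747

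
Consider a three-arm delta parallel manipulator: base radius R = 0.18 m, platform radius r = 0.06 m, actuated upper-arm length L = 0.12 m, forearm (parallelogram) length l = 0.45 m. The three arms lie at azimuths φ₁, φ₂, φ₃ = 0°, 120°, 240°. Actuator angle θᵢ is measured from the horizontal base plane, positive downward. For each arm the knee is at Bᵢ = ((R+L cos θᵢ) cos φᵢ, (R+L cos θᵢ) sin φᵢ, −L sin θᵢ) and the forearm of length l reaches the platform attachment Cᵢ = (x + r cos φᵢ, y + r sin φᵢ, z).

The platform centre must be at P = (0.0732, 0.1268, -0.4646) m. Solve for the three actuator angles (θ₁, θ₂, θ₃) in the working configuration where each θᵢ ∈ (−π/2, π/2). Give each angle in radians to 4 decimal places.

arm 1 (φ=0.0°): x'=0.0732, y'=0.1268
  A cos θ + B sin θ = C:  0.0468·cos θ + -0.4646·sin θ = -0.1918
  √(A²+B²)=0.4670;  θ1 = -1.4704+1.9940 ≈ 0.5236
arm 2 (φ=120.0°): x'=0.0732, y'=-0.1268
  A=0.0468, B=-0.4646, C=(l²−L²−A²−y'²−z²)/(2L)=-0.1917
  √(A²+B²)=0.4669;  θ2 = -1.4704+1.9939 ≈ 0.5235
φ3=240.0° → target in arm frame (-0.1464, 0.0000)
  e−x'=0.2664;  (l²−L²−(e−x')²−y'²−z²)/2L = -0.4114
  θ3 = atan2(B,A) + arccos(C/0.5356) = 1.3965

θ₁ = 0.5236, θ₂ = 0.5235, θ₃ = 1.3965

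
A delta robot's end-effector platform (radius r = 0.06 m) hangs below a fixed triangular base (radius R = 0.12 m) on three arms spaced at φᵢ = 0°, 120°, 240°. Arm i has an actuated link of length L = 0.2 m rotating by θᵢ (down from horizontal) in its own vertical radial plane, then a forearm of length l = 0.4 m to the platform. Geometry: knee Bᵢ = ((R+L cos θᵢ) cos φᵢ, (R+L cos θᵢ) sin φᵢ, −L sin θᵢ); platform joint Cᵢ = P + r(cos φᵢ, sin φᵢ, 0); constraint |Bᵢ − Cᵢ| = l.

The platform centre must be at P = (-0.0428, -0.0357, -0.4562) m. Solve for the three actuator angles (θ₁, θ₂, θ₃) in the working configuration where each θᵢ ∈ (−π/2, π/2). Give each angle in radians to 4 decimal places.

φ1=0.0° → target in arm frame (-0.0428, -0.0357)
  A=0.1028, B=-0.4562, C=(l²−L²−A²−y'²−z²)/(2L)=-0.2499
  √(A²+B²)=0.4676;  θ1 = -1.3492+2.1346 ≈ 0.7854
φ2=120.0° → target in arm frame (-0.0095, 0.0549)
  e−x'=0.0695;  (l²−L²−(e−x')²−y'²−z²)/2L = -0.2399
  θ2 = atan2(B,A) + arccos(C/0.4615) = 0.6980
φ3=240.0° → target in arm frame (0.0523, -0.0192)
  e−x'=0.0077;  (l²−L²−(e−x')²−y'²−z²)/2L = -0.2214
  θ3 = atan2(B,A) + arccos(C/0.4563) = 0.5234

θ₁ = 0.7854, θ₂ = 0.6980, θ₃ = 0.5234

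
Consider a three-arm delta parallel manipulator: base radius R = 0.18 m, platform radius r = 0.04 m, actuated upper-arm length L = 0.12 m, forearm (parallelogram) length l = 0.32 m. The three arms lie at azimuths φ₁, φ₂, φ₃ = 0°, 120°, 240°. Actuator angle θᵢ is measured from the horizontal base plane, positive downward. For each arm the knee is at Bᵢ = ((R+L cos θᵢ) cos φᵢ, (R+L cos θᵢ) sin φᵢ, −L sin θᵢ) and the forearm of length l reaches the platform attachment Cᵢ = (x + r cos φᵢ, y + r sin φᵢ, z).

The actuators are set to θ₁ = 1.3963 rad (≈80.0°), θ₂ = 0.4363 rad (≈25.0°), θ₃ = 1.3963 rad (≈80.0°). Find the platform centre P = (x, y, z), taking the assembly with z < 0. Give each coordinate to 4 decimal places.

φ1=0.0°: virtual centre (0.1608, 0.0000, -0.1182), radius l
O2 = (0.2488·cos120.0°, 0.2488·sin120.0°, -0.0507) = (-0.1244, 0.2154, -0.0507)
arm 3 at φ=240.0°: (R−r)+L cos θ3 = 0.1608;  O3 = (-0.0804, -0.1393, -0.1182)
subtract pairs → two planes through P
[-0.5704 0.4309 0.1349]·P = 0.0246;  [-0.4825 -0.2786 0.0000]·P = 0.0000
det = 0.3668;  x = -0.0187+0.1025z,  y = 0.0324+-0.1775z
quadratic in z: (1.0420)z²+(0.1881)z+(-0.0552)=0, √Δ=0.5150 → z ∈ {-0.3374, 0.1569}; z = -0.3374 (taking z<0)
x = -0.0533, y = 0.0923

(-0.0533, 0.0923, -0.3374)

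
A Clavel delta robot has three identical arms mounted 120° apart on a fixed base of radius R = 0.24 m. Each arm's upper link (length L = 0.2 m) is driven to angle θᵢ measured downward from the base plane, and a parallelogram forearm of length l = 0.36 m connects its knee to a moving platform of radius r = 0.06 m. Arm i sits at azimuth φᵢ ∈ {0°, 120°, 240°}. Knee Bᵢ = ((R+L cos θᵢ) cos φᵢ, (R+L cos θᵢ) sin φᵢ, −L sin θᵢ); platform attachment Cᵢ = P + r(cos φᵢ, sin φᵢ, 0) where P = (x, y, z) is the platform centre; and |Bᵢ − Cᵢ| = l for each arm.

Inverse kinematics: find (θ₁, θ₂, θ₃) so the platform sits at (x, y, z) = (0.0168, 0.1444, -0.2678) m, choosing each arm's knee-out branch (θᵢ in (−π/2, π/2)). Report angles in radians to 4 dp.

θ₁ = 0.7855, θ₂ = 0.1746, θ₃ = 1.3961

arm 1 (φ=0.0°): x'=0.0168, y'=0.1444
  A cos θ + B sin θ = C:  0.1632·cos θ + -0.2678·sin θ = -0.0740
  √(A²+B²)=0.3136;  θ1 = -1.0235+1.8090 ≈ 0.7855
arm 2 (φ=120.0°): x'=0.1167, y'=-0.0867
  A cos θ + B sin θ = C:  0.0633·cos θ + -0.2678·sin θ = 0.0159
  γ=atan2(-0.2678,0.0633)=-1.3385;  ψ=arccos(0.0576)=1.5131;  θ2=γ+ψ≈0.1746
arm 3 (φ=240.0°): x'=-0.1335, y'=-0.0577
  A cos θ + B sin θ = C:  0.3135·cos θ + -0.2678·sin θ = -0.2092
  γ=atan2(-0.2678,0.3135)=-0.7070;  ψ=arccos(-0.5075)=2.1031;  θ3=γ+ψ≈1.3961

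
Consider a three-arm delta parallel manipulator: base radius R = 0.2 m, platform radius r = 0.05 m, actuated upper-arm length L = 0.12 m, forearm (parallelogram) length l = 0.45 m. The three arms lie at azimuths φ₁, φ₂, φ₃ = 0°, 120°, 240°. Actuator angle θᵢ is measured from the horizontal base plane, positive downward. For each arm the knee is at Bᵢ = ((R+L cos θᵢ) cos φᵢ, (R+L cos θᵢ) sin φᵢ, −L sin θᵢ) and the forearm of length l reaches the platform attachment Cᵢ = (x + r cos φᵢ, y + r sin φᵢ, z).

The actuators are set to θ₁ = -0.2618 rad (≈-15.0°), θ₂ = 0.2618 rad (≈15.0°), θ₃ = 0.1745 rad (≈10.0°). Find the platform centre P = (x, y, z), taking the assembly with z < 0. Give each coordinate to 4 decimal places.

φ1=0.0°: virtual centre (0.2659, 0.0000, 0.0311), radius l
arm 2 at φ=120.0°: e+L cos θ2 = 0.2659;  S2 = (-0.1330, 0.2303, -0.0311)
S3 = (0.2682·cos240.0°, 0.2682·sin240.0°, -0.0208) = (-0.1341, -0.2322, -0.0208)
|S₂|²−|S₁|² = 0.0000;  |S₃|²−|S₁|² = 0.0007
plane₁₂: -0.7977x+0.4606y+-0.1242z = 0.0000
det = 0.7390;  x = -0.0004+-0.1428z,  y = -0.0007+0.0225z
sphere 1 gives Az²+Bz+C=0 with A=1.0209, B=0.0139, C=-0.1306;  B²−4AC=0.5335;  roots -0.3645, 0.3509;  negative root z = -0.3645
x = 0.0516, y = -0.0089

(0.0516, -0.0089, -0.3645)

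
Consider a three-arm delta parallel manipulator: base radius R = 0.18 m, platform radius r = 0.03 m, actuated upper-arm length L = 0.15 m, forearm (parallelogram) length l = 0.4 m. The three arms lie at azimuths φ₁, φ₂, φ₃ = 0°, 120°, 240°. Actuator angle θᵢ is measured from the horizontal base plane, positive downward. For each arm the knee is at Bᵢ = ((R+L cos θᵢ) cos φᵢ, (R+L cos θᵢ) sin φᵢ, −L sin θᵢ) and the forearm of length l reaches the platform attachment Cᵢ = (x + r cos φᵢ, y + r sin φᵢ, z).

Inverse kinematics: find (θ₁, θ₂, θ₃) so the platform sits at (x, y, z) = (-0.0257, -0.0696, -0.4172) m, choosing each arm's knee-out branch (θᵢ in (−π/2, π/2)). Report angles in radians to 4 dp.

θ₁ = 0.9597, θ₂ = 1.0473, θ₃ = 0.5237

rotate P by −φ1: (-0.0257, -0.0696, -0.4172)
  A=0.1757, B=-0.4172, C=(l²−L²−A²−y'²−z²)/(2L)=-0.2409
  θ1 = atan2(B,A) + arccos(C/0.4527) = 0.9597
φ2=120.0° → target in arm frame (-0.0474, 0.0571)
  e−x'=0.1974;  (l²−L²−(e−x')²−y'²−z²)/2L = -0.2626
  √(A²+B²)=0.4616;  θ2 = -1.1288+2.1761 ≈ 1.0473
φ3=240.0° → target in arm frame (0.0731, 0.0125)
  A cos θ + B sin θ = C:  0.0769·cos θ + -0.4172·sin θ = -0.1421
  θ3 = atan2(B,A) + arccos(C/0.4242) = 0.5237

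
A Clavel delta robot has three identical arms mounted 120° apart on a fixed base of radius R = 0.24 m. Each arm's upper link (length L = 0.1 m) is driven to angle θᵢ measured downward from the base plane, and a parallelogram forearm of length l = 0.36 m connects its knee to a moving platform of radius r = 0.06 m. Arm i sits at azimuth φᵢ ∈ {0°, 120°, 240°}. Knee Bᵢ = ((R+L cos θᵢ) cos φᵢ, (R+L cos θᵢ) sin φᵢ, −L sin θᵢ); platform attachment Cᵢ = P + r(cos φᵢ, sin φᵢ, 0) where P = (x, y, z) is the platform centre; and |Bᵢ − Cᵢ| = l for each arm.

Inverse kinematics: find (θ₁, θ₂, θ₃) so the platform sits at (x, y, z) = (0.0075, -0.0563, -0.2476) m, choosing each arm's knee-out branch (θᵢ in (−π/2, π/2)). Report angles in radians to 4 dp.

θ₁ = 0.1747, θ₂ = 0.6985, θ₃ = -0.2612

rotate P by −φ1: (0.0075, -0.0563, -0.2476)
  e−x'=0.1725;  (l²−L²−(e−x')²−y'²−z²)/2L = 0.1268
  θ1 = atan2(B,A) + arccos(C/0.3018) = 0.1747
arm 2 (φ=120.0°): x'=-0.0525, y'=0.0217
  A cos θ + B sin θ = C:  0.2325·cos θ + -0.2476·sin θ = 0.0188
  √(A²+B²)=0.3397;  θ2 = -0.8168+1.5153 ≈ 0.6985
rotate P by −φ3: (0.0450, 0.0346, -0.2476)
  e−x'=0.1350;  (l²−L²−(e−x')²−y'²−z²)/2L = 0.1944
  γ=atan2(-0.2476,0.1350)=-1.0716;  ψ=arccos(0.6892)=0.8104;  θ3=γ+ψ≈-0.2612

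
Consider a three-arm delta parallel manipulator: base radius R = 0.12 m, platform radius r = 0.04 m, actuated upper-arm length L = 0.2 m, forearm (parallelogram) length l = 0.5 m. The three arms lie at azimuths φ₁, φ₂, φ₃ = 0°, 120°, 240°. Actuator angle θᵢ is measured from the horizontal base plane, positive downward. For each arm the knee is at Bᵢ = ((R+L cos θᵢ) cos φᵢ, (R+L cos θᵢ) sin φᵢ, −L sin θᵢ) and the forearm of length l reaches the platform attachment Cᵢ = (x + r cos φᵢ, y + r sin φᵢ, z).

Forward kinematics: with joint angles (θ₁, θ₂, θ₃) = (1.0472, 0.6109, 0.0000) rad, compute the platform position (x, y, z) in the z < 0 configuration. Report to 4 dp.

φ1=0.0°: virtual centre (0.1800, 0.0000, -0.1732), radius l
S2 = (0.2438·cos120.0°, 0.2438·sin120.0°, -0.1147) = (-0.1219, 0.2112, -0.1147)
arm 3 at φ=240.0°: e+L cos θ3 = 0.2800;  S3 = (-0.1400, -0.2425, 0.0000)
subtract pairs → two planes through P
linear system: -0.6038x+0.4223y = 0.0102−0.1170z; -0.6400x+-0.4850y = 0.0160−0.3464z
Cramer: x(z) = -0.0208+0.3605z;  y(z) = -0.0056+0.2385z
quadratic in z: (1.1869)z²+(0.1990)z+(-0.1797)=0, √Δ=0.9447 → z ∈ {-0.4818, 0.3142}; z = -0.4818 (taking z<0)
x = -0.1945, y = -0.1205

(-0.1945, -0.1205, -0.4818)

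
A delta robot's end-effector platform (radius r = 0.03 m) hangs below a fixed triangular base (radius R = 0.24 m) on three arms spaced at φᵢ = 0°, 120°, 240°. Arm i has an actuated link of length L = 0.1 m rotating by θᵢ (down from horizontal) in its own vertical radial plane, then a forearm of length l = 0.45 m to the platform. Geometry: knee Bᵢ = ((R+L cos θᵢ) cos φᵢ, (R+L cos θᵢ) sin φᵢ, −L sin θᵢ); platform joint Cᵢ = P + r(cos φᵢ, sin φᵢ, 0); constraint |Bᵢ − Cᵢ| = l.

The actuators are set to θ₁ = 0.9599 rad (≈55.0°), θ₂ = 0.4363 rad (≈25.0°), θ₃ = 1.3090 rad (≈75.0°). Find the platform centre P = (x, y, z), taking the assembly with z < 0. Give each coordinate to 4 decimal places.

(-0.0083, 0.0788, -0.4288)

φ1=0.0°: virtual centre (0.2674, 0.0000, -0.0819), radius l
arm 2 at φ=120.0°: ρ2 = 0.3006;  centre 2 = (-0.1503, 0.2604, -0.0423)
φ3=240.0°: virtual centre (-0.1179, -0.2043, -0.0966), radius l
subtract pairs → two planes through P
linear system: -0.8354x+0.5207y = 0.0140−0.0793z; -0.7706x+-0.4086y = -0.0132−-0.0294z
Cramer: x(z) = 0.0016+0.0230z;  y(z) = 0.0294-0.1153z
quadratic in z: (1.0138)z²+(0.1448)z+(-0.1243)=0, √Δ=0.7246 → z ∈ {-0.4288, 0.2859}; z = -0.4288 (taking z<0)
x = -0.0083, y = 0.0788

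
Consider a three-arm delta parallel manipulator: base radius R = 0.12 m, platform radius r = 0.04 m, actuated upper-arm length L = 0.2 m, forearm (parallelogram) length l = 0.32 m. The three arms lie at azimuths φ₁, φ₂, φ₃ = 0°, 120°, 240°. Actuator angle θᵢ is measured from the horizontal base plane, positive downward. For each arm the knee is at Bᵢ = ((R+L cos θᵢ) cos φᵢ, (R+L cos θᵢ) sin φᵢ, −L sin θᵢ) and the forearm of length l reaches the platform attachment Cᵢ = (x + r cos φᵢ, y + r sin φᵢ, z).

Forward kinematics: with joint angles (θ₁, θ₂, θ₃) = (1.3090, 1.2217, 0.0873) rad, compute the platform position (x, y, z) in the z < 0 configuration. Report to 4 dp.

O1 = (0.1318·cos0.0°, 0.1318·sin0.0°, -0.1932) = (0.1318, 0.0000, -0.1932)
arm 2 at φ=120.0°: (R−r)+L cos θ2 = 0.1484;  O2 = (-0.0742, 0.1285, -0.1879)
O3 = (0.2792·cos240.0°, 0.2792·sin240.0°, -0.0174) = (-0.1396, -0.2418, -0.0174)
eliminate P² terms by subtracting sphere 1 from 2 and 3
[-0.4119 0.2571 0.0105]·P = 0.0027;  [-0.5428 -0.4837 0.3515]·P = 0.0236
det = 0.3388;  x = -0.0217+0.2817z,  y = -0.0244+0.4106z
quadratic in z: (1.2480)z²+(0.2798)z+(-0.0409)=0, √Δ=0.5316 → z ∈ {-0.3251, 0.1009}; z = -0.3251 (taking z<0)
x = -0.1133, y = -0.1579

(-0.1133, -0.1579, -0.3251)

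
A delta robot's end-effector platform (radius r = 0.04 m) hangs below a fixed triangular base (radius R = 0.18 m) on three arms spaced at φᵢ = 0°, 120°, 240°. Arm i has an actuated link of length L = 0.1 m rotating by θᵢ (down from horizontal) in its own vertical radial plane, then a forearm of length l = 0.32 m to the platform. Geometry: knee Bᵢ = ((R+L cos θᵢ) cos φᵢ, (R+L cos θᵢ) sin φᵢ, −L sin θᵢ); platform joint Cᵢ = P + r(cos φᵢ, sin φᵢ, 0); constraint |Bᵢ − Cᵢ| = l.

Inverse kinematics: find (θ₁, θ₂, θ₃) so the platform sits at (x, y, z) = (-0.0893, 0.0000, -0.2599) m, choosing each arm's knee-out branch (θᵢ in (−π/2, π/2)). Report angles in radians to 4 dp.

rotate P by −φ1: (-0.0893, 0.0000, -0.2599)
  A cos θ + B sin θ = C:  0.2293·cos θ + -0.2599·sin θ = -0.1386
  γ=atan2(-0.2599,0.2293)=-0.8479;  ψ=arccos(-0.4000)=1.9823;  θ1=γ+ψ≈1.1344
rotate P by −φ2: (0.0446, 0.0773, -0.2599)
  e−x'=0.0954;  (l²−L²−(e−x')²−y'²−z²)/2L = 0.0489
  θ2 = atan2(B,A) + arccos(C/0.2768) = 0.1741
rotate P by −φ3: (0.0447, -0.0773, -0.2599)
  A=0.0953, B=-0.2599, C=(l²−L²−A²−y'²−z²)/(2L)=0.0489
  √(A²+B²)=0.2768;  θ3 = -1.2192+1.3932 ≈ 0.1741

θ₁ = 1.1344, θ₂ = 0.1741, θ₃ = 0.1741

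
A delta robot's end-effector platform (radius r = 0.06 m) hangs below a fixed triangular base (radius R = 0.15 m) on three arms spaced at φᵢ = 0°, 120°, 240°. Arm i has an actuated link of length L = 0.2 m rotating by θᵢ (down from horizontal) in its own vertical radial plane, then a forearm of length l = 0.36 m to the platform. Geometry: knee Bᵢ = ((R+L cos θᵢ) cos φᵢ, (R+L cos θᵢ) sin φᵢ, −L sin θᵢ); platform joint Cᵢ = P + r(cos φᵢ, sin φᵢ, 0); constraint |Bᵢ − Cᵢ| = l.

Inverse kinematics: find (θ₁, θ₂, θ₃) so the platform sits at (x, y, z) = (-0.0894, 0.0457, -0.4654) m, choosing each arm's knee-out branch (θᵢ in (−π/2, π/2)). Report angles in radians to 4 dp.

φ1=0.0° → target in arm frame (-0.0894, 0.0457)
  A cos θ + B sin θ = C:  0.1794·cos θ + -0.4654·sin θ = -0.4032
  γ=atan2(-0.4654,0.1794)=-1.2029;  ψ=arccos(-0.8083)=2.5121;  θ1=γ+ψ≈1.3092
φ2=120.0° → target in arm frame (0.0843, 0.0546)
  A cos θ + B sin θ = C:  0.0057·cos θ + -0.4654·sin θ = -0.3250
  √(A²+B²)=0.4654;  θ2 = -1.5585+2.3438 ≈ 0.7853
rotate P by −φ3: (0.0051, -0.1003, -0.4654)
  A cos θ + B sin θ = C:  0.0849·cos θ + -0.4654·sin θ = -0.3606
  θ3 = atan2(B,A) + arccos(C/0.4731) = 1.0473

θ₁ = 1.3092, θ₂ = 0.7853, θ₃ = 1.0473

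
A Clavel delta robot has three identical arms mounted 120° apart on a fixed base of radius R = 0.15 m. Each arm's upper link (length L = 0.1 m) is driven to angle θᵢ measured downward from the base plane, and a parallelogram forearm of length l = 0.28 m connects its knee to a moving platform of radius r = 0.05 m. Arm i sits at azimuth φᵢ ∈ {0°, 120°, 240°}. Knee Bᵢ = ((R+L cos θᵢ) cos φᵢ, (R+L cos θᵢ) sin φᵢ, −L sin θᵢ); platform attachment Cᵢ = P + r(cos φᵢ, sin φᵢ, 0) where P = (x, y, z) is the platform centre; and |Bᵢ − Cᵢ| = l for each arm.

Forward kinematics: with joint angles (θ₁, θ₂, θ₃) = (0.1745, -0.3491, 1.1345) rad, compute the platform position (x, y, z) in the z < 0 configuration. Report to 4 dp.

φ1=0.0°: virtual centre (0.1985, 0.0000, -0.0174), radius l
arm 2 at φ=120.0°: e+L cos θ2 = 0.1940;  centre 2 = (-0.0970, 0.1680, 0.0342)
centre 3 = (0.1423·cos240.0°, 0.1423·sin240.0°, -0.0906) = (-0.0711, -0.1232, -0.0906)
|centre ₂|²−|centre ₁|² = -0.0009;  |centre ₃|²−|centre ₁|² = -0.0112
linear system: -0.5909x+0.3360y = -0.0009−0.1031z; -0.5392x+-0.2464y = -0.0112−-0.1465z
Cramer: x(z) = 0.0122-0.0729z;  y(z) = 0.0188-0.4352z
into |P−centre ₁|² = l²: 1.1947z² + 0.0455z + -0.0431 = 0;  Δ = 0.2078;  z = -0.2098 or 0.1718 → z<0 root = -0.2098
x = 0.0275, y = 0.1102

(0.0275, 0.1102, -0.2098)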